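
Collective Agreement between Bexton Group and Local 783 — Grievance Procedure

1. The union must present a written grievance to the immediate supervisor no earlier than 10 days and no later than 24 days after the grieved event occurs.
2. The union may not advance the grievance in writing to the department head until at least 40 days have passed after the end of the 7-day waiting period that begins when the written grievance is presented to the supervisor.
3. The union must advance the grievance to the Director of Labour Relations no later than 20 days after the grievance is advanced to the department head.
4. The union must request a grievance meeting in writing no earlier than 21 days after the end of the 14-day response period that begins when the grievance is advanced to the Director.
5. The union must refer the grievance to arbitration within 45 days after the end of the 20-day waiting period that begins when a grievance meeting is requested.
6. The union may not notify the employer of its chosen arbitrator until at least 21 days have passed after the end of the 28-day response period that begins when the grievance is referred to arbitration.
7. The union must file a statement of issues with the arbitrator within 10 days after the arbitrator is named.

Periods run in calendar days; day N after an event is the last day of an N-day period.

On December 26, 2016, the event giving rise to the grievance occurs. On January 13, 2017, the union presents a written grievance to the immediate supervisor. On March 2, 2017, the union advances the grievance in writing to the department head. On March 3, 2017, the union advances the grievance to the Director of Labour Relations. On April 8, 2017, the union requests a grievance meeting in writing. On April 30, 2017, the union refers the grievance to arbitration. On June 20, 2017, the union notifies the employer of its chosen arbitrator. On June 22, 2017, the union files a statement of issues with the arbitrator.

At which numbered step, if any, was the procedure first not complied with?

None — every step was satisfied

Step 1: the window is 10–24 days after December 26, 2016 (when the grieved event occurs), so January 5, 2017 through January 19, 2017; done January 13, 2017 — within the window.
Step 2: the earliest permitted date is 40 days after January 20, 2017 (end of the 7-day waiting period, which began when the written grievance is presented to the supervisor on January 13, 2017), i.e. March 1, 2017; done March 2, 2017 — permitted.
Step 3: 20 days after March 2, 2017 (when the grievance is advanced to the department head) is March 22, 2017; March 3, 2017 is within that limit.
Step 4: the earliest permitted date is 21 days after March 17, 2017 (end of the 14-day response period, which began when the grievance is advanced to the Director on March 3, 2017), i.e. April 7, 2017; done April 8, 2017 — permitted.
Step 5: 45 days after April 28, 2017 (end of the 20-day waiting period, which began when a grievance meeting is requested on April 8, 2017) is June 12, 2017; done April 30, 2017 — timely.
Step 6: the earliest permitted date is 21 days after May 28, 2017 (end of the 28-day response period, which began when the grievance is referred to arbitration on April 30, 2017), i.e. June 18, 2017; June 20, 2017 is on or after that date.
Step 7: 10 days after June 20, 2017 (when the arbitrator is named) is June 30, 2017; done June 22, 2017 — timely.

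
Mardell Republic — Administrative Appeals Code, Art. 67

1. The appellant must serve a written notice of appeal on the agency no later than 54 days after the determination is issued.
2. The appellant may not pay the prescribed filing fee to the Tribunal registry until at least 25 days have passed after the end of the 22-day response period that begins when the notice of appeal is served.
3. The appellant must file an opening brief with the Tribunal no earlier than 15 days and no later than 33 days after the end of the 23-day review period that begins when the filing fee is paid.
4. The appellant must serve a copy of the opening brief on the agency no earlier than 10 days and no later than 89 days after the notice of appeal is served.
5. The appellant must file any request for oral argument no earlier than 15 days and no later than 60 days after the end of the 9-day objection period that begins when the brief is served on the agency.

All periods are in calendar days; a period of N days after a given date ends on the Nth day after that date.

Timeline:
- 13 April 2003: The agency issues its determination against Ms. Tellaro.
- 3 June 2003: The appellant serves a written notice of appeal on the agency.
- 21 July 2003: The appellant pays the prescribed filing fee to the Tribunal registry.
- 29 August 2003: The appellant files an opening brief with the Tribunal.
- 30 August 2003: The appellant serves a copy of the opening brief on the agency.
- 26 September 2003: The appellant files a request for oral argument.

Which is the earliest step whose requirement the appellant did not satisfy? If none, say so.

None — every step was satisfied

Step 1 — counting 54 days from 13 April 2003 (when the determination is issued) gives a deadline of 6 June 2003; completed 3 June 2003, before the deadline.
Step 2 — must wait 25 days from 25 June 2003 (end of the 22-day response period, which began when the notice of appeal is served on 3 June 2003), so not before 20 July 2003; done 21 July 2003 — permitted.
Step 3 — 15 and 33 days from 13 August 2003 (end of the 23-day review period, which began when the filing fee is paid on 21 July 2003) are 28 August 2003 and 15 September 2003 respectively; 29 August 2003 falls inside that range.
Step 4 — 10 and 89 days from 3 June 2003 (when the notice of appeal is served) are 13 June 2003 and 31 August 2003 respectively; done 30 August 2003 — within the window.
Step 5 — 15 and 60 days from 8 September 2003 (end of the 9-day objection period, which began when the brief is served on the agency on 30 August 2003) are 23 September 2003 and 7 November 2003 respectively; done 26 September 2003, which is between those dates.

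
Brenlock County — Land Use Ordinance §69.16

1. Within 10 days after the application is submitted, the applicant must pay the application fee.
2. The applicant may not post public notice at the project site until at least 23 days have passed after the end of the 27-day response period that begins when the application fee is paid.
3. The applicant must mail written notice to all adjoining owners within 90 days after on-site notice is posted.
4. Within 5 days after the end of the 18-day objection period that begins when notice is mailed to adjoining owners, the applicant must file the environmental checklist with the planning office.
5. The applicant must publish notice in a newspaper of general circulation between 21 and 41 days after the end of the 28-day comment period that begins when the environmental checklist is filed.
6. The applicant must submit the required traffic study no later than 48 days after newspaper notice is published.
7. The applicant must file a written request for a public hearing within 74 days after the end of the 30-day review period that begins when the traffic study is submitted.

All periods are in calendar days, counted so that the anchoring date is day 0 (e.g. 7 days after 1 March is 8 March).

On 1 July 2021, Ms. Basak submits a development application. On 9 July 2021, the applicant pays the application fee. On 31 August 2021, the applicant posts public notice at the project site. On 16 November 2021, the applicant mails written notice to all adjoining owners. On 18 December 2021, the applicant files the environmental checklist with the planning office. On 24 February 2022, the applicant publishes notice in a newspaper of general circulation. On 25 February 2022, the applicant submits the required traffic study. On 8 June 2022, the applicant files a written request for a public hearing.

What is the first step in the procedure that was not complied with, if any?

Step 4

Step 1 — counting 10 days from 1 July 2021 (when the application is submitted) gives a deadline of 11 July 2021; 9 July 2021 is within that limit.
Step 2 — must wait 23 days from 5 August 2021 (end of the 27-day response period, which began when the application fee is paid on 9 July 2021), so not before 28 August 2021; done 31 August 2021, after the minimum wait.
Step 3 — counting 90 days from 31 August 2021 (when on-site notice is posted) gives a deadline of 29 November 2021; completed 16 November 2021, before the deadline.
Step 4 — counting 5 days from 4 December 2021 (end of the 18-day objection period, which began when notice is mailed to adjoining owners on 16 November 2021) gives a deadline of 9 December 2021; done 18 December 2021 — 9 days late.
Later steps need not be reached.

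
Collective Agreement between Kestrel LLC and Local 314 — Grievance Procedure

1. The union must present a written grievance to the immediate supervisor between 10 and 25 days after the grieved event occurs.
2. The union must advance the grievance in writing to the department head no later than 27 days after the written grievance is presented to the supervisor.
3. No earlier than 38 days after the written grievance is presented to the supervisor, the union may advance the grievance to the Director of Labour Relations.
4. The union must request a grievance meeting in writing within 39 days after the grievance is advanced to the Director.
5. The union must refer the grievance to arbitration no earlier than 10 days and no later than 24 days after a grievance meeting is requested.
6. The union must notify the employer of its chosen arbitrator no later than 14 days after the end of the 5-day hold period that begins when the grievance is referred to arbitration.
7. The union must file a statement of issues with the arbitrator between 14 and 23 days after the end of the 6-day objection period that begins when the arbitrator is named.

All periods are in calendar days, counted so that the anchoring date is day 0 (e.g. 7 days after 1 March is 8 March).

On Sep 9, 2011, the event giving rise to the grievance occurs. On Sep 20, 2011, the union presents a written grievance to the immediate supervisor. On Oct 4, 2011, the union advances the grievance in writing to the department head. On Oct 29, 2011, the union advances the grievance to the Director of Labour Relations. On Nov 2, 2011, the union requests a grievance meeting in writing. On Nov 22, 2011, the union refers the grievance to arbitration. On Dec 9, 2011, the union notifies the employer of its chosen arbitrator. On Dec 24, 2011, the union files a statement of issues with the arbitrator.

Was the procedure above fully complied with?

Step 1 — 10 and 25 days from Sep 9, 2011 (when the grieved event occurs) are Sep 19, 2011 and Oct 4, 2011 respectively; done Sep 20, 2011, which is between those dates.
Step 2 — counting 27 days from Sep 20, 2011 (when the written grievance is presented to the supervisor) gives a deadline of Oct 17, 2011; completed Oct 4, 2011, before the deadline.
Step 3 — must wait 38 days from Sep 20, 2011 (when the written grievance is presented to the supervisor), so not before Oct 28, 2011; done Oct 29, 2011, after the minimum wait.
Step 4 — counting 39 days from Oct 29, 2011 (when the grievance is advanced to the Director) gives a deadline of Dec 7, 2011; completed Nov 2, 2011, before the deadline.
Step 5 — 10 and 24 days from Nov 2, 2011 (when a grievance meeting is requested) are Nov 12, 2011 and Nov 26, 2011 respectively; done Nov 22, 2011, which is between those dates.
Step 6 — counting 14 days from Nov 27, 2011 (end of the 5-day hold period, which began when the grievance is referred to arbitration on Nov 22, 2011) gives a deadline of Dec 11, 2011; Dec 9, 2011 is within that limit.
Step 7 — 14 and 23 days from Dec 15, 2011 (end of the 6-day objection period, which began when the arbitrator is named on Dec 9, 2011) are Dec 29, 2011 and Jan 7, 2012 respectively; Dec 24, 2011 is 5 days too early.
No need to go further; step 7 was not satisfied.

No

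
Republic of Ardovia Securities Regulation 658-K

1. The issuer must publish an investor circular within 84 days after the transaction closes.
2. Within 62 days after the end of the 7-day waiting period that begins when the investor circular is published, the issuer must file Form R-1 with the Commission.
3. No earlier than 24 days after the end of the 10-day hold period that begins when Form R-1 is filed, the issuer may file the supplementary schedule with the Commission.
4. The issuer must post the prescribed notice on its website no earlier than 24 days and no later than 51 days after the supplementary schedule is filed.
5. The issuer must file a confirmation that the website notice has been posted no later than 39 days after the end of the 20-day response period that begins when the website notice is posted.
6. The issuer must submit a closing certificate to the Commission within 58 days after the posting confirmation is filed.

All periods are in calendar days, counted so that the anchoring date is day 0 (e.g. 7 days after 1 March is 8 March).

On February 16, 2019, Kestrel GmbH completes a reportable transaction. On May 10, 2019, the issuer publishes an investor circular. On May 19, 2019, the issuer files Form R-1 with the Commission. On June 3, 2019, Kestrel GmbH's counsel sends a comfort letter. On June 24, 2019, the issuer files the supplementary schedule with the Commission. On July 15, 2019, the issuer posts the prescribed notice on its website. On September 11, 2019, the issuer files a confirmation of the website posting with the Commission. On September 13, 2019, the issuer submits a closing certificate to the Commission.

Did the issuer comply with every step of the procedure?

No

Step 1: 84 days after February 16, 2019 (when the transaction closes) is May 11, 2019; completed May 10, 2019, before the deadline.
Step 2: 62 days after May 17, 2019 (end of the 7-day waiting period, which began when the investor circular is published on May 10, 2019) is July 18, 2019; May 19, 2019 is within that limit.
Step 3: the earliest permitted date is 24 days after May 29, 2019 (end of the 10-day hold period, which began when Form R-1 is filed on May 19, 2019), i.e. June 22, 2019; June 24, 2019 is on or after that date.
Step 4: the window is 24–51 days after June 24, 2019 (when the supplementary schedule is filed), so July 18, 2019 through August 14, 2019; July 15, 2019 is 3 days too early.
No need to go further; step 4 was not satisfied.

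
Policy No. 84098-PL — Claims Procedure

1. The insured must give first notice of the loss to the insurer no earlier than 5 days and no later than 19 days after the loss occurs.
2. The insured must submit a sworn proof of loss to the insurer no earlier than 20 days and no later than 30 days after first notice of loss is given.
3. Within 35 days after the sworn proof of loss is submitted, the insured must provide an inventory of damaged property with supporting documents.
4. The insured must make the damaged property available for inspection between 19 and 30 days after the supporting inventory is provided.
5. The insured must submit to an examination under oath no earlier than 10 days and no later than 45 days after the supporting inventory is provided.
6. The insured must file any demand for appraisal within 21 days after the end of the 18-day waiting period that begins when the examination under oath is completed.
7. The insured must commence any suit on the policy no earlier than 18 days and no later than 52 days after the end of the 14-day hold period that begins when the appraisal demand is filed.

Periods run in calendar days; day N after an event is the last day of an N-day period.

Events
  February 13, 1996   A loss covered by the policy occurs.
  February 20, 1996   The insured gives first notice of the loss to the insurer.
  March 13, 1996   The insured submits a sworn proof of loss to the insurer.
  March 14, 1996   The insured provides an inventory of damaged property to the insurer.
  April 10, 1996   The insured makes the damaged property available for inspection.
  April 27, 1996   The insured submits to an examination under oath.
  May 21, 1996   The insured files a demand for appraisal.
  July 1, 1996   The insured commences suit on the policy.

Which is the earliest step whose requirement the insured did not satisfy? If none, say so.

Step 1: the window is 5–19 days after February 13, 1996 (when the loss occurs), so February 18, 1996 through March 3, 1996; done February 20, 1996, which is between those dates.
Step 2: the window is 20–30 days after February 20, 1996 (when first notice of loss is given), so March 11, 1996 through March 21, 1996; March 13, 1996 falls inside that range.
Step 3: 35 days after March 13, 1996 (when the sworn proof of loss is submitted) is April 17, 1996; completed March 14, 1996, before the deadline.
Step 4: the window is 19–30 days after March 14, 1996 (when the supporting inventory is provided), so April 2, 1996 through April 13, 1996; done April 10, 1996, which is between those dates.
Step 5: the window is 10–45 days after March 14, 1996 (when the supporting inventory is provided), so March 24, 1996 through April 28, 1996; done April 27, 1996 — within the window.
Step 6: 21 days after May 15, 1996 (end of the 18-day waiting period, which began when the examination under oath is completed on April 27, 1996) is June 5, 1996; done May 21, 1996 — timely.
Step 7: the window is 18–52 days after June 4, 1996 (end of the 14-day hold period, which began when the appraisal demand is filed on May 21, 1996), so June 22, 1996 through July 26, 1996; done July 1, 1996 — within the window.

None — every step was satisfied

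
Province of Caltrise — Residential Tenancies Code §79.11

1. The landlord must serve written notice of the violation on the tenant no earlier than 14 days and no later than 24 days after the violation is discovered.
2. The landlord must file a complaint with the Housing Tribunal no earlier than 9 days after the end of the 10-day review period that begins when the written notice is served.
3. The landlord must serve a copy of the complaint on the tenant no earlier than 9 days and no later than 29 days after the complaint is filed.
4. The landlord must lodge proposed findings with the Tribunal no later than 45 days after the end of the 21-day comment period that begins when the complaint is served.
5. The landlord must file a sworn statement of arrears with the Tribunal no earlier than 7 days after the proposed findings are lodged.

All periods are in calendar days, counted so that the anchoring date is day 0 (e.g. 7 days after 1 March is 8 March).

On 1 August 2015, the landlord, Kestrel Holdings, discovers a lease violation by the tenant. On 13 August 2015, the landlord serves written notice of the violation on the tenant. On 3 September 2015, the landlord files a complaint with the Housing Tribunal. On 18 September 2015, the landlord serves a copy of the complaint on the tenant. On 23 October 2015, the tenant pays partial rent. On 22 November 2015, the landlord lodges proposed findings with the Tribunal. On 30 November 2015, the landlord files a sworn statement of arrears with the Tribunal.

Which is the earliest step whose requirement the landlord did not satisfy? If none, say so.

Step 1

Step 1 — 14 and 24 days from 1 August 2015 (when the violation is discovered) are 15 August 2015 and 25 August 2015 respectively; 13 August 2015 is 2 days too early.
That is the first point of non-compliance.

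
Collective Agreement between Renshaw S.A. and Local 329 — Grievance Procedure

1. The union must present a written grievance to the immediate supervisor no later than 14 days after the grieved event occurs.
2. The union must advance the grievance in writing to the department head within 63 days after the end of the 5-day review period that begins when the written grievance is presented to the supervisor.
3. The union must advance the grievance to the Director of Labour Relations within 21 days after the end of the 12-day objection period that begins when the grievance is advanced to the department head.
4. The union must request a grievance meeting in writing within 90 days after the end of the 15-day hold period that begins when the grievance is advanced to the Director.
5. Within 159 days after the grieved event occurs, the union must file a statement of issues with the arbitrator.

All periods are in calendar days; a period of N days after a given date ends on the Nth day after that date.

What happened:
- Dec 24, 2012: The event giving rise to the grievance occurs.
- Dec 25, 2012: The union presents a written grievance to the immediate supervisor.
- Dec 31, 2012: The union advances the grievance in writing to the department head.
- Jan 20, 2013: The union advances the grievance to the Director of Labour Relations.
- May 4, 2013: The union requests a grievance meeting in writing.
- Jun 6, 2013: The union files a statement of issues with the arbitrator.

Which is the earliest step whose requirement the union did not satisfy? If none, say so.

Step 1: 14 days after Dec 24, 2012 (when the grieved event occurs) is Jan 7, 2013; Dec 25, 2012 is within that limit.
Step 2: 63 days after Dec 30, 2012 (end of the 5-day review period, which began when the written grievance is presented to the supervisor on Dec 25, 2012) is Mar 3, 2013; completed Dec 31, 2012, before the deadline.
Step 3: 21 days after Jan 12, 2013 (end of the 12-day objection period, which began when the grievance is advanced to the department head on Dec 31, 2012) is Feb 2, 2013; completed Jan 20, 2013, before the deadline.
Step 4: 90 days after Feb 4, 2013 (end of the 15-day hold period, which began when the grievance is advanced to the Director on Jan 20, 2013) is May 5, 2013; completed May 4, 2013, before the deadline.
Step 5: 159 days after Dec 24, 2012 (when the grieved event occurs) is Jun 1, 2013; done Jun 6, 2013 — 5 days late.
The procedure was therefore not followed at step 5.

Step 5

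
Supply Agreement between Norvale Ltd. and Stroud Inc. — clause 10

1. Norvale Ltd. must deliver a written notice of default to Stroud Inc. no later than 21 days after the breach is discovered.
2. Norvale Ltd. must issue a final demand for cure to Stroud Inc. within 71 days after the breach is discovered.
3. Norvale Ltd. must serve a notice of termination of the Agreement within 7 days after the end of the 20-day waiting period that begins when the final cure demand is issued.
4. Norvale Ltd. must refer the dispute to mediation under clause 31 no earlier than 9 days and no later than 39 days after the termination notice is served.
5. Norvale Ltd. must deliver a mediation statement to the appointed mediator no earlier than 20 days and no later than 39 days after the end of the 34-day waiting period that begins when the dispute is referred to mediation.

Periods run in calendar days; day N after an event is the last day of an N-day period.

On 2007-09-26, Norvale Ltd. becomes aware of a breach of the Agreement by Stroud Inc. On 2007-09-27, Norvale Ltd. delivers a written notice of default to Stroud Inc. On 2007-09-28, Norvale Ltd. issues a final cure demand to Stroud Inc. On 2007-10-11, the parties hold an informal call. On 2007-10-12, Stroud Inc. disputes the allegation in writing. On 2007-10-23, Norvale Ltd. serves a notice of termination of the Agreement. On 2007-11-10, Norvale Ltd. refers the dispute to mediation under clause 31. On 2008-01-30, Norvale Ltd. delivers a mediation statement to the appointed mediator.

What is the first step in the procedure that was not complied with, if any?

Step 1: 21 days after 2007-09-26 (when the breach is discovered) is 2007-10-17; 2007-09-27 is within that limit.
Step 2: 71 days after 2007-09-26 (when the breach is discovered) is 2007-12-06; done 2007-09-28 — timely.
Step 3: 7 days after 2007-10-18 (end of the 20-day waiting period, which began when the final cure demand is issued on 2007-09-28) is 2007-10-25; completed 2007-10-23, before the deadline.
Step 4: the window is 9–39 days after 2007-10-23 (when the termination notice is served), so 2007-11-01 through 2007-12-01; done 2007-11-10, which is between those dates.
Step 5: the window is 20–39 days after 2007-12-14 (end of the 34-day waiting period, which began when the dispute is referred to mediation on 2007-11-10), so 2008-01-03 through 2008-01-22; done 2008-01-30 — 8 days after the window closed.
The analysis stops there.

Step 5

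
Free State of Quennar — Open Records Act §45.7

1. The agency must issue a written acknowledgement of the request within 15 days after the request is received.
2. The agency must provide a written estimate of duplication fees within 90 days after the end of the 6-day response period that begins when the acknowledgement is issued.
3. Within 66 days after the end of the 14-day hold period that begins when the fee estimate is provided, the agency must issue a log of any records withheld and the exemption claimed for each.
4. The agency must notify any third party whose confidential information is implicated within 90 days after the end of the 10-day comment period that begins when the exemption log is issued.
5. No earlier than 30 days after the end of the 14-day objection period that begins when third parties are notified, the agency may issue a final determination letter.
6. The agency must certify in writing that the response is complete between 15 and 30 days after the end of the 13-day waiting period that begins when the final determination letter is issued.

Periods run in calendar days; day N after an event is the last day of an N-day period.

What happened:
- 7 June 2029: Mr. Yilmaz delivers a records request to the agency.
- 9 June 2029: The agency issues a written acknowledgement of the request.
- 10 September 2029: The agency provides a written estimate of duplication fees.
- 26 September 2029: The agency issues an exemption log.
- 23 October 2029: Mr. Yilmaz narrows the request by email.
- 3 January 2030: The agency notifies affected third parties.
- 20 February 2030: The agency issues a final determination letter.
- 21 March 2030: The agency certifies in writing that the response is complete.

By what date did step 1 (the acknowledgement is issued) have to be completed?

22 June 2029

Step 1 runs from 7 June 2029, when the request is received. 15 days after 7 June 2029 is 22 June 2029.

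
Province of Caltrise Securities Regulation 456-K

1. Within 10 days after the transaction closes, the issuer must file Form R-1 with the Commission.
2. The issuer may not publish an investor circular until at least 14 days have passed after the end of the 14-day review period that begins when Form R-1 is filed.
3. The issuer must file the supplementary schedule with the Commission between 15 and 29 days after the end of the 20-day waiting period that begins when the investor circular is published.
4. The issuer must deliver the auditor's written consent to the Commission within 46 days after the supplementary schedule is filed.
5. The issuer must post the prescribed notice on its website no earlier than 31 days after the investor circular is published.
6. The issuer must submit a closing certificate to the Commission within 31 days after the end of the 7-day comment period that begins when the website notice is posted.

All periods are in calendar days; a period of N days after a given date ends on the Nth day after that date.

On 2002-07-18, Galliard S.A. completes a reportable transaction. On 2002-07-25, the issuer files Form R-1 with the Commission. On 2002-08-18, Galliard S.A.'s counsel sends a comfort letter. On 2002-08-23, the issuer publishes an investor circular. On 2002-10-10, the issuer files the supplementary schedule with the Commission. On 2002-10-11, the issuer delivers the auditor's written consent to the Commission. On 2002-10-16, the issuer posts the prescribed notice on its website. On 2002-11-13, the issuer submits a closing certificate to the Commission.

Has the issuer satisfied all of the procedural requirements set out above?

Yes

Step 1 — counting 10 days from 2002-07-18 (when the transaction closes) gives a deadline of 2002-07-28; done 2002-07-25 — timely.
Step 2 — must wait 14 days from 2002-08-08 (end of the 14-day review period, which began when Form R-1 is filed on 2002-07-25), so not before 2002-08-22; done 2002-08-23 — permitted.
Step 3 — 15 and 29 days from 2002-09-12 (end of the 20-day waiting period, which began when the investor circular is published on 2002-08-23) are 2002-09-27 and 2002-10-11 respectively; done 2002-10-10, which is between those dates.
Step 4 — counting 46 days from 2002-10-10 (when the supplementary schedule is filed) gives a deadline of 2002-11-25; completed 2002-10-11, before the deadline.
Step 5 — must wait 31 days from 2002-08-23 (when the investor circular is published), so not before 2002-09-23; 2002-10-16 is on or after that date.
Step 6 — counting 31 days from 2002-10-23 (end of the 7-day comment period, which began when the website notice is posted on 2002-10-16) gives a deadline of 2002-11-23; done 2002-11-13 — timely.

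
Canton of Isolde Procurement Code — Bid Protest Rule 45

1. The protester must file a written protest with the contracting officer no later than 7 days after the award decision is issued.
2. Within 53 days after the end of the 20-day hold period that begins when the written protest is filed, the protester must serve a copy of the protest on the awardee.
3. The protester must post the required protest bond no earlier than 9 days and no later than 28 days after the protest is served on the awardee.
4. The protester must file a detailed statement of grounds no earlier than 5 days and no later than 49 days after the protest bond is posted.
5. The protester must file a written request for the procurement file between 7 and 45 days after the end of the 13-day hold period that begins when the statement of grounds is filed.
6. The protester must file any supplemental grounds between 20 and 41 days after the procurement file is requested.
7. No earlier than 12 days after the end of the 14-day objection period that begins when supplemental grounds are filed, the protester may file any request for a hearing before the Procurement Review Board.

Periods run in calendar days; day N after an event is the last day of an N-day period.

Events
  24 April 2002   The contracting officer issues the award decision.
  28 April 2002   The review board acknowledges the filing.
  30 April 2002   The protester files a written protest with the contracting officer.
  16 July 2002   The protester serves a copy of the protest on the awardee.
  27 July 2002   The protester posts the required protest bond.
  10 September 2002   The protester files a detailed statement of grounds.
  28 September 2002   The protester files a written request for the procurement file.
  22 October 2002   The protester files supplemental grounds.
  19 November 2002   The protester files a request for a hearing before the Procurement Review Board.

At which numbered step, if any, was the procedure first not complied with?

Step 2

Step 1 — counting 7 days from 24 April 2002 (when the award decision is issued) gives a deadline of 1 May 2002; 30 April 2002 is within that limit.
Step 2 — counting 53 days from 20 May 2002 (end of the 20-day hold period, which began when the written protest is filed on 30 April 2002) gives a deadline of 12 July 2002; done 16 July 2002 — 4 days late.
The procedure was therefore not followed at step 2.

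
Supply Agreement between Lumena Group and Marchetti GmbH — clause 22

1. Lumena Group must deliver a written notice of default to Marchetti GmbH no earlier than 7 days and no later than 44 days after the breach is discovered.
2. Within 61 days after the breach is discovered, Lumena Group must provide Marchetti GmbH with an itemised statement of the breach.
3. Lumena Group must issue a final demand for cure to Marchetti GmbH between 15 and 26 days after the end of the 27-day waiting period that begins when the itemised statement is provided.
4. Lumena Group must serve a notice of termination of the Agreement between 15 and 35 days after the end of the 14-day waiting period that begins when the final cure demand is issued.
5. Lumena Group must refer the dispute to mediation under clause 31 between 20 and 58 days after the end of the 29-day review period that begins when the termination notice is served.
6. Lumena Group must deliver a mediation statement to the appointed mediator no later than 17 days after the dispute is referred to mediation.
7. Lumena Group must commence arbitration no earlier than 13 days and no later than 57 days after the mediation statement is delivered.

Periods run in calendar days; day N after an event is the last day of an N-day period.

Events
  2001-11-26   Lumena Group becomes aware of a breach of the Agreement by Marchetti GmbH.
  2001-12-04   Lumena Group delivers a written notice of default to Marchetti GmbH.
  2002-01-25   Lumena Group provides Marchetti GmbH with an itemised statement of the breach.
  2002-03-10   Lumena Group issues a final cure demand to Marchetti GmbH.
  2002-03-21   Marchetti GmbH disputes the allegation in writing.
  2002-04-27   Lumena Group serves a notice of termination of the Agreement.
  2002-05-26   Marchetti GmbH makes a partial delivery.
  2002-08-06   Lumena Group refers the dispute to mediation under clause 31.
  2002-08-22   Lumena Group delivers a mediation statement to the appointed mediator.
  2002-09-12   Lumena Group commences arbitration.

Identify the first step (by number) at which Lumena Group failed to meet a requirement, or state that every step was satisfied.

Step 5

(1) the permitted window runs from 2001-11-26 + 7 = 2001-12-03 to 2001-11-26 + 44 = 2002-01-09; 2001-12-04 falls inside that range.
(2) due by 2001-11-26 + 61 days = 2002-01-26; 2002-01-25 is within that limit.
(3) the permitted window runs from 2002-02-21 + 15 = 2002-03-08 to 2002-02-21 + 26 = 2002-03-19; done 2002-03-10 — within the window.
(4) the permitted window runs from 2002-03-24 + 15 = 2002-04-08 to 2002-03-24 + 35 = 2002-04-28; done 2002-04-27, which is between those dates.
(5) the permitted window runs from 2002-05-26 + 20 = 2002-06-15 to 2002-05-26 + 58 = 2002-07-23; done 2002-08-06 — 14 days after the window closed.
That is the first point of non-compliance.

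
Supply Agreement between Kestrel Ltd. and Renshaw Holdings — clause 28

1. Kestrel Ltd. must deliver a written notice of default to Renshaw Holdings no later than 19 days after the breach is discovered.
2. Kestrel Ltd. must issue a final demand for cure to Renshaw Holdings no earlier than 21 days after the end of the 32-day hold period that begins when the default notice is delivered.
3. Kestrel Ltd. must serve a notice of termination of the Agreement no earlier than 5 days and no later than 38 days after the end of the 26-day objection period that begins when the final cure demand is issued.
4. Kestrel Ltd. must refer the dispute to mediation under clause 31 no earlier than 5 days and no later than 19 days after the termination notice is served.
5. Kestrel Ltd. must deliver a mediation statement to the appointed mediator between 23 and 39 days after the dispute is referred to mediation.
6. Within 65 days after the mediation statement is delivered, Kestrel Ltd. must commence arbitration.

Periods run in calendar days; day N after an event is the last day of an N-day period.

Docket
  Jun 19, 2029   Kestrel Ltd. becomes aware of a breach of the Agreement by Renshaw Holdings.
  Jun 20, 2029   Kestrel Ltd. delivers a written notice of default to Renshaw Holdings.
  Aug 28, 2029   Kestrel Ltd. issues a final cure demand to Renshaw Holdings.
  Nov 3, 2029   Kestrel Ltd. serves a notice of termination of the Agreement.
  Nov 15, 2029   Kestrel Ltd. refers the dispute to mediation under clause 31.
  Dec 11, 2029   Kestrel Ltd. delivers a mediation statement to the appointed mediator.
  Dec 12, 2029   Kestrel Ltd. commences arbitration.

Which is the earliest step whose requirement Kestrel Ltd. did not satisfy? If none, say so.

Step 3

(1) due by Jun 19, 2029 + 19 days = Jul 8, 2029; done Jun 20, 2029 — timely.
(2) permitted from Jul 22, 2029 + 21 days = Aug 12, 2029 onward; Aug 28, 2029 is on or after that date.
(3) the permitted window runs from Sep 23, 2029 + 5 = Sep 28, 2029 to Sep 23, 2029 + 38 = Oct 31, 2029; Nov 3, 2029 is 3 days past the end of the window.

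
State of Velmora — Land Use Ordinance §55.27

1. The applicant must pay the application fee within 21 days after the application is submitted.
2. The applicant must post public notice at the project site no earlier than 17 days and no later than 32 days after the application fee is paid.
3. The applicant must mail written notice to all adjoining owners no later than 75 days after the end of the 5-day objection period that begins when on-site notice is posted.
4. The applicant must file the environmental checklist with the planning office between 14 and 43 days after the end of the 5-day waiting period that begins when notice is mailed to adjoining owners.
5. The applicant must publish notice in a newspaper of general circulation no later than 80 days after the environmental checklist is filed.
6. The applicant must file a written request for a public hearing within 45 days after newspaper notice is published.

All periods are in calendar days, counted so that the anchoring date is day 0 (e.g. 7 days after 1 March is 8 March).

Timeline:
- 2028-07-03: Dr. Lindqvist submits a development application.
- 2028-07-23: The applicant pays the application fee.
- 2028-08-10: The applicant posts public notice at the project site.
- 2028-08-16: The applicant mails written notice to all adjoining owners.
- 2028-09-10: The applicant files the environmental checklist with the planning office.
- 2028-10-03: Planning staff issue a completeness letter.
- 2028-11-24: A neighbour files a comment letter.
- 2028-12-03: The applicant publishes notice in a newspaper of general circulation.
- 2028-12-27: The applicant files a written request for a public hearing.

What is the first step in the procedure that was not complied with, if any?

Step 1: 21 days after 2028-07-03 (when the application is submitted) is 2028-07-24; completed 2028-07-23, before the deadline.
Step 2: the window is 17–32 days after 2028-07-23 (when the application fee is paid), so 2028-08-09 through 2028-08-24; 2028-08-10 falls inside that range.
Step 3: 75 days after 2028-08-15 (end of the 5-day objection period, which began when on-site notice is posted on 2028-08-10) is 2028-10-29; done 2028-08-16 — timely.
Step 4: the window is 14–43 days after 2028-08-21 (end of the 5-day waiting period, which began when notice is mailed to adjoining owners on 2028-08-16), so 2028-09-04 through 2028-10-03; done 2028-09-10, which is between those dates.
Step 5: 80 days after 2028-09-10 (when the environmental checklist is filed) is 2028-11-29; done 2028-12-03 — 4 days late.
The procedure was therefore not followed at step 5.

Step 5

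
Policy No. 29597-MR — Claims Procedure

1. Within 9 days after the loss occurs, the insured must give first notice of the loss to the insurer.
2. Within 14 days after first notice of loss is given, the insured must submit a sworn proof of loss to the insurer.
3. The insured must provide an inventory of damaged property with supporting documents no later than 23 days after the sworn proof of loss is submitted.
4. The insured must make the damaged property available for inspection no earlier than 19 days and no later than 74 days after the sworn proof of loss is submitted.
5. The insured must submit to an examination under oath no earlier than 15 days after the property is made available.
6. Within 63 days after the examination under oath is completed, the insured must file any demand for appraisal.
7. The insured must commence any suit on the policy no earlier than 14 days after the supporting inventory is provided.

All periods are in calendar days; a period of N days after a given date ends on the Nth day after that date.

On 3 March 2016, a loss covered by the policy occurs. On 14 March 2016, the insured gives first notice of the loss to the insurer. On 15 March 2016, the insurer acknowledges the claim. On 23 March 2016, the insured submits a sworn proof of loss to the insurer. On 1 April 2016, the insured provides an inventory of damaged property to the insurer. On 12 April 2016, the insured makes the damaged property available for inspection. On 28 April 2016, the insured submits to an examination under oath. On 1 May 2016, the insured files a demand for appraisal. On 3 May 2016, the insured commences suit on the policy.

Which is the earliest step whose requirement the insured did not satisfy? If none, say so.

Step 1: 9 days after 3 March 2016 (when the loss occurs) is 12 March 2016; done 14 March 2016 — 2 days late.
The analysis stops there.

Step 1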